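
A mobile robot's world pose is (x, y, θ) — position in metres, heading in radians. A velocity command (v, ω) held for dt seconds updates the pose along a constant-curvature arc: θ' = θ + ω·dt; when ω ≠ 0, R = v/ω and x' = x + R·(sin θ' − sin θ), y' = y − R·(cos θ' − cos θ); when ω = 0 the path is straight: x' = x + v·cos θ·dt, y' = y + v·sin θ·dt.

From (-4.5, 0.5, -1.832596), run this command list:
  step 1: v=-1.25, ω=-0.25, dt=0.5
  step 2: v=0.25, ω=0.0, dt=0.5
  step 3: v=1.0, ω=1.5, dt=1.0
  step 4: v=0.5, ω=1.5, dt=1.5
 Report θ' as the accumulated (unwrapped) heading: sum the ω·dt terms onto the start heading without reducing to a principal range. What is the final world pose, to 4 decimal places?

step 1: θ'=-1.9576 (R=5.0000) → pose (-4.3010, 1.0920, -1.9576)
step 2: θ'=-1.9576 (straight) → pose (-4.3481, 0.9763, -1.9576)
step 3: θ'=-0.4576 (R=0.6667) → pose (-4.0252, 0.1267, -0.4576)
step 4: θ'=1.7924 (R=0.3333) → pose (-3.5528, 0.4990, 1.7924)

(-3.5528, 0.4990, 1.7924)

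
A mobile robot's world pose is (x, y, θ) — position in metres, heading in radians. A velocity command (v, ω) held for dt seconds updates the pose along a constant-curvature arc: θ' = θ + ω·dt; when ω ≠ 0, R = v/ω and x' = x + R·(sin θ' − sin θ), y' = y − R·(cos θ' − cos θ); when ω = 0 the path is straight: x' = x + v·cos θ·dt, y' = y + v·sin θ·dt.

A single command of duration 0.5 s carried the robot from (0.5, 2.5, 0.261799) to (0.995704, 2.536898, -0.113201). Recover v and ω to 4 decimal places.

Δθ = -0.113201 − 0.261799 = -0.375000
ω = Δθ/dt = -0.375000/0.5 = -0.7500
R = Δx/(sin θ' − sin θ) = -1.3333
v = R·ω = -1.3333·-0.7500 = 1.0000

v = 1.0000, ω = -0.7500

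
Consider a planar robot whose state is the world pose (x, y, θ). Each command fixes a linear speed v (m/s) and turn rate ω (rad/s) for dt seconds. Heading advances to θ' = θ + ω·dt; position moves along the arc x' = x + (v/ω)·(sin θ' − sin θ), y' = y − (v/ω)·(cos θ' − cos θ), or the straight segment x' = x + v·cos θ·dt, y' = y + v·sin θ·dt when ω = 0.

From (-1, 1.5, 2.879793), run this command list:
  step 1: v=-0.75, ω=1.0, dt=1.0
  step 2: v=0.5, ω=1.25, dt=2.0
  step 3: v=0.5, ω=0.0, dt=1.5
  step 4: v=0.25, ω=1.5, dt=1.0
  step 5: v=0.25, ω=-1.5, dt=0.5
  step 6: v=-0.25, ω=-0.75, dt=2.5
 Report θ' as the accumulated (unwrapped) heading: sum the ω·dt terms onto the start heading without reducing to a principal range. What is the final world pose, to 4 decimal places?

(0.4102, 1.3817, 5.2548)

step 1: θ'=3.8798 (R=-0.7500) → pose (-0.3012, 1.6697, 3.8798)
step 2: θ'=6.3798 (R=0.4000) → pose (0.0066, 0.9757, 6.3798)
step 3: θ'=6.3798 (straight) → pose (0.7531, 1.0480, 6.3798)
step 4: θ'=7.8798 (R=0.1667) → pose (0.9036, 1.2182, 7.8798)
step 5: θ'=7.1298 (R=-0.1667) → pose (0.9454, 1.3329, 7.1298)
step 6: θ'=5.2548 (R=0.3333) → pose (0.4102, 1.3817, 5.2548)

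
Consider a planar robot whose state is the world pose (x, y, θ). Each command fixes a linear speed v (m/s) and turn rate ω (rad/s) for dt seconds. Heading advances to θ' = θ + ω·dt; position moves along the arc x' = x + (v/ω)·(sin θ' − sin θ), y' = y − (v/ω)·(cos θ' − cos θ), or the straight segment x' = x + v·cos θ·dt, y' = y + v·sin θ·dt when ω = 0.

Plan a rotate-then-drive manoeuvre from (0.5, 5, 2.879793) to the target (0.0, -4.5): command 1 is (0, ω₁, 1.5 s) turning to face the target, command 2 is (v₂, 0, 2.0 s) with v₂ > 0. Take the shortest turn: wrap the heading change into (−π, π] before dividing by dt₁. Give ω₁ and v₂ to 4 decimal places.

ω₁ = 1.1867, v₂ = 4.7566

heading to target = atan2(-4.5−5, 0−0.5) = -1.6234
Δθ = wrap(-1.6234 − 2.8798) = 1.7800; ω₁ = Δθ/dt₁ = 1.1867
distance = √((0−0.5)² + (-4.5−5)²) = 9.5131; v₂ = distance/dt₂ = 4.7566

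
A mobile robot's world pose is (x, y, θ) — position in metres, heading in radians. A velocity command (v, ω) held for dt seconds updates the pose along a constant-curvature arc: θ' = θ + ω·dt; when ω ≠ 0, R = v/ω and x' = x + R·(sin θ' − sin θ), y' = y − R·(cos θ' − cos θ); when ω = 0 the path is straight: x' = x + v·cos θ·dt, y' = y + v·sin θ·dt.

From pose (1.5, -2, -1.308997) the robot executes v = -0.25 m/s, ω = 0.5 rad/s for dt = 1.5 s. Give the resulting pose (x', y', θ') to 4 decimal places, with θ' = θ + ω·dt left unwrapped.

(1.2822, -1.7055, -0.5590)

θ' = -1.3090 + 0.5·1.5 = -0.5590
R = v/ω = -0.25/0.5 = -0.5000
x' = 1.5 + -0.5000·(sin -0.5590 − sin -1.3090) = 1.2822
y' = -2 − -0.5000·(cos -0.5590 − cos -1.3090) = -1.7055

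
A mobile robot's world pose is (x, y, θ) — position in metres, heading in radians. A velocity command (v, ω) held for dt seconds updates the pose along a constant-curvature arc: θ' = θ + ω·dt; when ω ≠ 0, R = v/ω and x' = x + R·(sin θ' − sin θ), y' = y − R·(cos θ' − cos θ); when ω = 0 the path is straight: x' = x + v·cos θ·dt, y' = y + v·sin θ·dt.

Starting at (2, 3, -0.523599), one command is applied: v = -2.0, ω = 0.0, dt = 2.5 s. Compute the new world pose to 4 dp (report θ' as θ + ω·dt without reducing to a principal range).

(-2.3301, 5.5000, -0.5236)

θ' = -0.5236 + 0.0·2.5 = -0.5236
ω = 0 → straight: x' = 2 + -2.0·cos(-0.5236)·2.5 = -2.3301
y' = 3 + -2.0·sin(-0.5236)·2.5 = 5.5000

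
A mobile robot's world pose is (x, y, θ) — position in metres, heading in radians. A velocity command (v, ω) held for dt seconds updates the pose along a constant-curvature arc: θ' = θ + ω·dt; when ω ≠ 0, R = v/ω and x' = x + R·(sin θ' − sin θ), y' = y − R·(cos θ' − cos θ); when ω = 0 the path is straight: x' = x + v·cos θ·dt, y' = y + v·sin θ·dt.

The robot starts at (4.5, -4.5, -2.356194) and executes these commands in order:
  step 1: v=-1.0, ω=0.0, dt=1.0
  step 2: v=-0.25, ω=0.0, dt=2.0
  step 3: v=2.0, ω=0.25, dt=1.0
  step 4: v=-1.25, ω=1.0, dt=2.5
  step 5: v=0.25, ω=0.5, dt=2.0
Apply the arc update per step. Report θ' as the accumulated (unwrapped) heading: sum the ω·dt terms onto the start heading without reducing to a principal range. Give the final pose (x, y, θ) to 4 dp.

step 1: θ'=-2.3562 (straight) → pose (5.2071, -3.7929, -2.3562)
step 2: θ'=-2.3562 (straight) → pose (5.5607, -3.4393, -2.3562)
step 3: θ'=-2.1062 (R=8.0000) → pose (4.3370, -5.0147, -2.1062)
step 4: θ'=0.3938 (R=-1.2500) → pose (2.7823, -3.2227, 0.3938)
step 5: θ'=1.3938 (R=0.5000) → pose (3.0826, -2.8490, 1.3938)

(3.0826, -2.8490, 1.3938)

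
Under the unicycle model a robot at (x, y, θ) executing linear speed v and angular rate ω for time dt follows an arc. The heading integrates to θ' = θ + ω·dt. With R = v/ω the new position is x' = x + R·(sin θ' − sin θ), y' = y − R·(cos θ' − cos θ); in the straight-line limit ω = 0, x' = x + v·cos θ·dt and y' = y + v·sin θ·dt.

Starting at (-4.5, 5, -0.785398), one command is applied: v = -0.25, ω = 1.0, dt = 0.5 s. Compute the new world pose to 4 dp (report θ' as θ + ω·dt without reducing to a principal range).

(-4.6064, 5.0631, -0.2854)

θ' = -0.7854 + 1.0·0.5 = -0.2854
R = v/ω = -0.25/1.0 = -0.2500
x' = -4.5 + -0.2500·(sin -0.2854 − sin -0.7854) = -4.6064
y' = 5 − -0.2500·(cos -0.2854 − cos -0.7854) = 5.0631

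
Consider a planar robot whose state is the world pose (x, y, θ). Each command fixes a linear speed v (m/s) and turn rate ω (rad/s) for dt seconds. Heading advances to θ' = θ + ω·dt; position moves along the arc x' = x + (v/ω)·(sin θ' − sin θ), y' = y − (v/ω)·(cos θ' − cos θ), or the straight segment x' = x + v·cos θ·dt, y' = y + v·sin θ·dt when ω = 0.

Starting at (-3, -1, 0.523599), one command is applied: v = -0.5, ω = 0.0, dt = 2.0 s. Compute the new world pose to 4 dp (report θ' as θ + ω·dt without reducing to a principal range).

θ' = 0.5236 + 0.0·2.0 = 0.5236
ω = 0 → straight: x' = -3 + -0.5·cos(0.5236)·2.0 = -3.8660
y' = -1 + -0.5·sin(0.5236)·2.0 = -1.5000

(-3.8660, -1.5000, 0.5236)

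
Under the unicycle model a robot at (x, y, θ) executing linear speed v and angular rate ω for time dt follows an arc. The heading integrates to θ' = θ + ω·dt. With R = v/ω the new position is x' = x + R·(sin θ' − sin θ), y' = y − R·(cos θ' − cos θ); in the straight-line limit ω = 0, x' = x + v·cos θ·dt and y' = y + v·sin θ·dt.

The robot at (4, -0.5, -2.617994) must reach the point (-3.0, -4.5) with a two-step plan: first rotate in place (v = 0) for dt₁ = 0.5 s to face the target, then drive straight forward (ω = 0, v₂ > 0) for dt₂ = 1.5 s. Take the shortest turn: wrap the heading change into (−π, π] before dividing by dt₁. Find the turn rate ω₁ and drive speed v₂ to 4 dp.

heading to target = atan2(-4.5−-0.5, -3−4) = -2.6224
Δθ = wrap(-2.6224 − -2.6180) = -0.0045; ω₁ = Δθ/dt₁ = -0.0089
distance = √((-3−4)² + (-4.5−-0.5)²) = 8.0623; v₂ = distance/dt₂ = 5.3748

ω₁ = -0.0089, v₂ = 5.3748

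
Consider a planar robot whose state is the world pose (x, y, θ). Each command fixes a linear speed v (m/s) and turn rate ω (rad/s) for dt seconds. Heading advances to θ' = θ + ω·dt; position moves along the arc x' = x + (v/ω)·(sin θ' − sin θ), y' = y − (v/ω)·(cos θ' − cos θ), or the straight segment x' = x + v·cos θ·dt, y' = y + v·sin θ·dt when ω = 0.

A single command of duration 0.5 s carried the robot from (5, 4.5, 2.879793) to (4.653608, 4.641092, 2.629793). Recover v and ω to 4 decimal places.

Δθ = 2.629793 − 2.879793 = -0.250000
ω = Δθ/dt = -0.250000/0.5 = -0.5000
R = Δx/(sin θ' − sin θ) = -1.5000
v = R·ω = -1.5000·-0.5000 = 0.7500

v = 0.7500, ω = -0.5000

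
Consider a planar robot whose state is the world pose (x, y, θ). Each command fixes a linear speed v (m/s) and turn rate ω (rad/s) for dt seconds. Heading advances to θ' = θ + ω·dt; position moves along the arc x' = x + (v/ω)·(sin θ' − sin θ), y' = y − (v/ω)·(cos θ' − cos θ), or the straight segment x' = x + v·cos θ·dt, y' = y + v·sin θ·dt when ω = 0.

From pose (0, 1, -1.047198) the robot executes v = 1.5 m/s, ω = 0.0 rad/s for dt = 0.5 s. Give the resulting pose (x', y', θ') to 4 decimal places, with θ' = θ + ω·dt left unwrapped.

θ' = -1.0472 + 0.0·0.5 = -1.0472
ω = 0 → straight: x' = 0 + 1.5·cos(-1.0472)·0.5 = 0.3750
y' = 1 + 1.5·sin(-1.0472)·0.5 = 0.3505

(0.3750, 0.3505, -1.0472)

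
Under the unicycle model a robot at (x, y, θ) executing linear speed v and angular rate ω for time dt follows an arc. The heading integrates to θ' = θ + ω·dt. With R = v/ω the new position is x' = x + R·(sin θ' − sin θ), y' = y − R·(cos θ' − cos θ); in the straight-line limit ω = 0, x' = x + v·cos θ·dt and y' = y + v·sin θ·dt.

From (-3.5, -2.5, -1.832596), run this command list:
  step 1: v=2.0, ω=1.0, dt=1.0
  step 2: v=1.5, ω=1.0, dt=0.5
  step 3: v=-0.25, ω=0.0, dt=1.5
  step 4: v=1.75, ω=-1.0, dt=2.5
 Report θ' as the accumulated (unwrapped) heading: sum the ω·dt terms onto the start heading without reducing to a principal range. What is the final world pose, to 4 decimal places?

(-2.8214, -7.9707, -2.8326)

step 1: θ'=-0.8326 (R=2.0000) → pose (-3.0475, -4.3636, -0.8326)
step 2: θ'=-0.3326 (R=1.5000) → pose (-2.4277, -4.7719, -0.3326)
step 3: θ'=-0.3326 (straight) → pose (-2.7822, -4.6495, -0.3326)
step 4: θ'=-2.8326 (R=-1.7500) → pose (-2.8214, -7.9707, -2.8326)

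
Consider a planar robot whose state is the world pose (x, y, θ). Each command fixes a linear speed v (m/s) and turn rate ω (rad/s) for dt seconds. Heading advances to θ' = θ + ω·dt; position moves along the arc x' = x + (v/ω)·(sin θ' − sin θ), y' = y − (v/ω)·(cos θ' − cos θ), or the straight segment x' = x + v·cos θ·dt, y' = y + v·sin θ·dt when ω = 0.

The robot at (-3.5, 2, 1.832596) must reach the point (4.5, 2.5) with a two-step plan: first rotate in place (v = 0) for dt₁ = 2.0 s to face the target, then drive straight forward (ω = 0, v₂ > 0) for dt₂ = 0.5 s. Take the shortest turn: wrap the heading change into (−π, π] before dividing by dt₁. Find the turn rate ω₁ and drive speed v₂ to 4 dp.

heading to target = atan2(2.5−2, 4.5−-3.5) = 0.0624
Δθ = wrap(0.0624 − 1.8326) = -1.7702; ω₁ = Δθ/dt₁ = -0.8851
distance = √((4.5−-3.5)² + (2.5−2)²) = 8.0156; v₂ = distance/dt₂ = 16.0312

ω₁ = -0.8851, v₂ = 16.0312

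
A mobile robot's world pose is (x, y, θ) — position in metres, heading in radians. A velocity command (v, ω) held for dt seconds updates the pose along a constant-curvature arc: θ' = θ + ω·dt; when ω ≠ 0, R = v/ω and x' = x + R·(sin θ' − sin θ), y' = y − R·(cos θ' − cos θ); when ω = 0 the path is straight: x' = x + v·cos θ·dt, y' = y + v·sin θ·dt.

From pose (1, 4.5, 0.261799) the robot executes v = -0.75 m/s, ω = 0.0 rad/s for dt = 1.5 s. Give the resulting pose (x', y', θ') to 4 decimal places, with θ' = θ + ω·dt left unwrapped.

θ' = 0.2618 + 0.0·1.5 = 0.2618
ω = 0 → straight: x' = 1 + -0.75·cos(0.2618)·1.5 = -0.0867
y' = 4.5 + -0.75·sin(0.2618)·1.5 = 4.2088

(-0.0867, 4.2088, 0.2618)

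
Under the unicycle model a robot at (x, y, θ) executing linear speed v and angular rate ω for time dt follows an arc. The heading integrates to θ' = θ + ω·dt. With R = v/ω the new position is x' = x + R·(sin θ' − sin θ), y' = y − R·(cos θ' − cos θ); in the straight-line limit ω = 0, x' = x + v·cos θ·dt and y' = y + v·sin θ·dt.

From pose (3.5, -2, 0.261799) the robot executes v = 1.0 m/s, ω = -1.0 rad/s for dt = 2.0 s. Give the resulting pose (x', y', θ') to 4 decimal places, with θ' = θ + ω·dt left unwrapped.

θ' = 0.2618 + -1.0·2.0 = -1.7382
R = v/ω = 1.0/-1.0 = -1.0000
x' = 3.5 + -1.0000·(sin -1.7382 − sin 0.2618) = 4.7448
y' = -2 − -1.0000·(cos -1.7382 − cos 0.2618) = -3.1325

(4.7448, -3.1325, -1.7382)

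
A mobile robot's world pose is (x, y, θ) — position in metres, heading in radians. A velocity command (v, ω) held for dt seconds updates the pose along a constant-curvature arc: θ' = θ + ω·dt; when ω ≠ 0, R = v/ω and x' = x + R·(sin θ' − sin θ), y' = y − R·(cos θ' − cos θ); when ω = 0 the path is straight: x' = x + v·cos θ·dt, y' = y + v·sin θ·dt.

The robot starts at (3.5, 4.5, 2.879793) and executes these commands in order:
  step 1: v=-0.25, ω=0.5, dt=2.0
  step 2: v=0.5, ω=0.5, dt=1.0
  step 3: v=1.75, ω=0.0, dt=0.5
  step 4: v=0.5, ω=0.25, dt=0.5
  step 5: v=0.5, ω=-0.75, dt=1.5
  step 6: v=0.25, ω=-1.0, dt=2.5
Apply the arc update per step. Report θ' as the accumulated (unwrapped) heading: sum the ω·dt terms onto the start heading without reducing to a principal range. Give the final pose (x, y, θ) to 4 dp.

step 1: θ'=3.8798 (R=-0.5000) → pose (3.9659, 4.6131, 3.8798)
step 2: θ'=4.3798 (R=1.0000) → pose (3.6936, 4.1999, 4.3798)
step 3: θ'=4.3798 (straight) → pose (3.4080, 3.3729, 4.3798)
step 4: θ'=4.5048 (R=2.0000) → pose (3.3413, 3.1321, 4.5048)
step 5: θ'=3.3798 (R=-0.6667) → pose (2.8463, 2.6217, 3.3798)
step 6: θ'=0.8798 (R=-0.2500) → pose (2.5946, 3.0239, 0.8798)

(2.5946, 3.0239, 0.8798)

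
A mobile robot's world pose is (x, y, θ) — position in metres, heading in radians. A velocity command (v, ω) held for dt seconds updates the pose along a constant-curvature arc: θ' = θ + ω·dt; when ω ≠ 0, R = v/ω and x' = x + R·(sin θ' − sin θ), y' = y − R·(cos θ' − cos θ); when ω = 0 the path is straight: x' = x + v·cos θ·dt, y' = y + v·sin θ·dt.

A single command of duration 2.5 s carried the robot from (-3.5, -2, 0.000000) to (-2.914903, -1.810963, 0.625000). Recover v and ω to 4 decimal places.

Δθ = 0.625000 − 0.000000 = 0.625000
ω = Δθ/dt = 0.625000/2.5 = 0.2500
R = Δx/(sin θ' − sin θ) = 1.0000
v = R·ω = 1.0000·0.2500 = 0.2500

v = 0.2500, ω = 0.2500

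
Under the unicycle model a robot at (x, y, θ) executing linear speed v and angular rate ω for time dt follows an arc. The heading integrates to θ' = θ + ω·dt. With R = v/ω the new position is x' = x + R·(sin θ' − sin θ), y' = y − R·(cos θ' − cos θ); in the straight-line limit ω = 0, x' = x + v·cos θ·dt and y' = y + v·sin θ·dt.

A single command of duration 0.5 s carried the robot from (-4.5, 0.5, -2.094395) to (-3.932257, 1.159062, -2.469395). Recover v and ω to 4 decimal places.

Δθ = -2.469395 − -2.094395 = -0.375000
ω = Δθ/dt = -0.375000/0.5 = -0.7500
R = −Δy/(cos θ' − cos θ) = 2.3333
v = R·ω = 2.3333·-0.7500 = -1.7500

v = -1.7500, ω = -0.7500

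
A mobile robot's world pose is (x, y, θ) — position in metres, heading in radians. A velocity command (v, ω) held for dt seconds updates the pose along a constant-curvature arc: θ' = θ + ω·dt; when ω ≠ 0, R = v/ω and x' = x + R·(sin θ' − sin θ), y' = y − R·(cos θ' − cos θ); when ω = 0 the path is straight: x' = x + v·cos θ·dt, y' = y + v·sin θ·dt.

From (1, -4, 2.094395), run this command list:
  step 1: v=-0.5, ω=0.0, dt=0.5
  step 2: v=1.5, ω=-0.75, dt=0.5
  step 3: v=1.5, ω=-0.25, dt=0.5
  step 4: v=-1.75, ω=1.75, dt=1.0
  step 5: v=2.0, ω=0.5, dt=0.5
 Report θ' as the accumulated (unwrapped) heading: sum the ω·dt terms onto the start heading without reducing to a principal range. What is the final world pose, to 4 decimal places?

(1.0715, -4.0429, 3.5944)

step 1: θ'=2.0944 (straight) → pose (1.1250, -4.2165, 2.0944)
step 2: θ'=1.7194 (R=-2.0000) → pose (0.8791, -3.5126, 1.7194)
step 3: θ'=1.5944 (R=-6.0000) → pose (0.8146, -2.7659, 1.5944)
step 4: θ'=3.3444 (R=-1.0000) → pose (2.0158, -3.7218, 3.3444)
step 5: θ'=3.5944 (R=4.0000) → pose (1.0715, -4.0429, 3.5944)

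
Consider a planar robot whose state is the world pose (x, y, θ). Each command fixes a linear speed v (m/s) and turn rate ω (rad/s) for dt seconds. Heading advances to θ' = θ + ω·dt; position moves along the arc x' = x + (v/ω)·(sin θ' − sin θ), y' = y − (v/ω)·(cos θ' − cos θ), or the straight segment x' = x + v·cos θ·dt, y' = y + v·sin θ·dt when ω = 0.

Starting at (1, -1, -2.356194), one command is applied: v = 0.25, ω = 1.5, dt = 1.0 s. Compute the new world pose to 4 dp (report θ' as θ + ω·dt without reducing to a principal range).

(0.9920, -1.2271, -0.8562)

θ' = -2.3562 + 1.5·1.0 = -0.8562
R = v/ω = 0.25/1.5 = 0.1667
x' = 1 + 0.1667·(sin -0.8562 − sin -2.3562) = 0.9920
y' = -1 − 0.1667·(cos -0.8562 − cos -2.3562) = -1.2271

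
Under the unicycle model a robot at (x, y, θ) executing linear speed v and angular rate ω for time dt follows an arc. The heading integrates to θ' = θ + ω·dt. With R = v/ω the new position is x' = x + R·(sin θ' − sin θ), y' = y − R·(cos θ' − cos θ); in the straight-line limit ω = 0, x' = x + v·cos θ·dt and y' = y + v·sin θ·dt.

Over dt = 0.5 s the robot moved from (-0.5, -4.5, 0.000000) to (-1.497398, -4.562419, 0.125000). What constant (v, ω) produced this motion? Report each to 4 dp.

Δθ = 0.125000 − 0.000000 = 0.125000
ω = Δθ/dt = 0.125000/0.5 = 0.2500
R = Δx/(sin θ' − sin θ) = -8.0000
v = R·ω = -8.0000·0.2500 = -2.0000

v = -2.0000, ω = 0.2500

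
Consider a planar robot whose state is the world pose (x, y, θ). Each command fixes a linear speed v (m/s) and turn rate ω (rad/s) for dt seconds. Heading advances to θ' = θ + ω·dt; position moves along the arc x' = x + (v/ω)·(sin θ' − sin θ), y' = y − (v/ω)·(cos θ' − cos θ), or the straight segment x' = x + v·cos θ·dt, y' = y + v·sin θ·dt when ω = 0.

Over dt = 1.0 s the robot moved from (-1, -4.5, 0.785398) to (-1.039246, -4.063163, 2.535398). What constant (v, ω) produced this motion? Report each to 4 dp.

Δθ = 2.535398 − 0.785398 = 1.750000
ω = Δθ/dt = 1.750000/1.0 = 1.7500
R = −Δy/(cos θ' − cos θ) = 0.2857
v = R·ω = 0.2857·1.7500 = 0.5000

v = 0.5000, ω = 1.7500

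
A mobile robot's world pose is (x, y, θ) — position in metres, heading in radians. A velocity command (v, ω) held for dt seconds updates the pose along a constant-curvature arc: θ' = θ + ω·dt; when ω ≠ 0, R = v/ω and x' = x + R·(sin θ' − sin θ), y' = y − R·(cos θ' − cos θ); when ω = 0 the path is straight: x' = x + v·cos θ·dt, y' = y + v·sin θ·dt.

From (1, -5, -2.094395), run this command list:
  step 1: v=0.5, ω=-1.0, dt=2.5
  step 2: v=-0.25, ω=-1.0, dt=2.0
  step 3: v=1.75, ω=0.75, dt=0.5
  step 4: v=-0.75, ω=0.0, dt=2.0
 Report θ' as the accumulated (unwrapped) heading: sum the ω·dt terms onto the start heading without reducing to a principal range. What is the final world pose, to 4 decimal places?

step 1: θ'=-4.5944 (R=-0.5000) → pose (0.0705, -4.8089, -4.5944)
step 2: θ'=-6.5944 (R=0.2500) → pose (-0.2544, -5.0763, -6.5944)
step 3: θ'=-6.2194 (R=2.3333) → pose (0.6089, -5.1836, -6.2194)
step 4: θ'=-6.2194 (straight) → pose (-0.8881, -5.2792, -6.2194)

(-0.8881, -5.2792, -6.2194)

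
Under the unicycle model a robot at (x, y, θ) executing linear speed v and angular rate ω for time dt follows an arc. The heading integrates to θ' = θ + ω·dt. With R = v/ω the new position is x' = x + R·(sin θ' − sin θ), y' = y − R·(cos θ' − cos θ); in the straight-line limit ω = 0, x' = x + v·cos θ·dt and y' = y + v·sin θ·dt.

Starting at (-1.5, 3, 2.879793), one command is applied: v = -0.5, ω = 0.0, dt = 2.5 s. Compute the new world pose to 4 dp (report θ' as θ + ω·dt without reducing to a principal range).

θ' = 2.8798 + 0.0·2.5 = 2.8798
ω = 0 → straight: x' = -1.5 + -0.5·cos(2.8798)·2.5 = -0.2926
y' = 3 + -0.5·sin(2.8798)·2.5 = 2.6765

(-0.2926, 2.6765, 2.8798)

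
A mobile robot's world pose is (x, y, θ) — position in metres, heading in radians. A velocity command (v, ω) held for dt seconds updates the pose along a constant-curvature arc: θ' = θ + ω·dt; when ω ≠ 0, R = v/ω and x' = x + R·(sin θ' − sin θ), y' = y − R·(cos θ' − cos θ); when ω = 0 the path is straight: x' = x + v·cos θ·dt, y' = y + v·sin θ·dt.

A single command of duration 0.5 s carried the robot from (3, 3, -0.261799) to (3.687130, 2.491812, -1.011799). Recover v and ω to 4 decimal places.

v = 1.7500, ω = -1.5000

Δθ = -1.011799 − -0.261799 = -0.750000
ω = Δθ/dt = -0.750000/0.5 = -1.5000
R = Δx/(sin θ' − sin θ) = -1.1667
v = R·ω = -1.1667·-1.5000 = 1.7500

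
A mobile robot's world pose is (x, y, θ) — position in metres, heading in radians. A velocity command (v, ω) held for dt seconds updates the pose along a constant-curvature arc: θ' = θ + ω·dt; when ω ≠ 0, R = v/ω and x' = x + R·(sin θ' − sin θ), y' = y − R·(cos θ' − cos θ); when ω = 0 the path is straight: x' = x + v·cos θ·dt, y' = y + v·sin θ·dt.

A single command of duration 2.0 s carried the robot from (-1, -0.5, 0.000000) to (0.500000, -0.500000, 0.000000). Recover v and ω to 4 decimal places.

v = 0.7500, ω = 0.0000

Δθ = 0.000000 − 0.000000 = 0.000000
ω = Δθ/dt = 0.000000/2.0 = 0.0000
ω = 0 → v = (Δx·cos θ + Δy·sin θ)/dt = 0.7500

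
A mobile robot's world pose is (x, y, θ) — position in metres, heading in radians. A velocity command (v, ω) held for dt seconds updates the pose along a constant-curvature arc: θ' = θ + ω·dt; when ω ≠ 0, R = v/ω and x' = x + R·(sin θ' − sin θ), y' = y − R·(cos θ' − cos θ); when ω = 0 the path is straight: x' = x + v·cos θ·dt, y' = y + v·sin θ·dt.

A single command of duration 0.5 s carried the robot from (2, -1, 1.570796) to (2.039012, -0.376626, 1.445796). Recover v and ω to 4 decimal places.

Δθ = 1.445796 − 1.570796 = -0.125000
ω = Δθ/dt = -0.125000/0.5 = -0.2500
R = −Δy/(cos θ' − cos θ) = -5.0000
v = R·ω = -5.0000·-0.2500 = 1.2500

v = 1.2500, ω = -0.2500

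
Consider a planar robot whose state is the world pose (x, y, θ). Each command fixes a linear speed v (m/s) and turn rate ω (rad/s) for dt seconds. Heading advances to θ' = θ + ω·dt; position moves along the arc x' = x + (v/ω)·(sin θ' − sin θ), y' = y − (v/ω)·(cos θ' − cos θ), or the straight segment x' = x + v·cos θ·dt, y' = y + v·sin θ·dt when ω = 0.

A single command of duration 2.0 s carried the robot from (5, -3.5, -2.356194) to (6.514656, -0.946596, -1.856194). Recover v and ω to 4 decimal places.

v = -1.5000, ω = 0.2500

Δθ = -1.856194 − -2.356194 = 0.500000
ω = Δθ/dt = 0.500000/2.0 = 0.2500
R = −Δy/(cos θ' − cos θ) = -6.0000
v = R·ω = -6.0000·0.2500 = -1.5000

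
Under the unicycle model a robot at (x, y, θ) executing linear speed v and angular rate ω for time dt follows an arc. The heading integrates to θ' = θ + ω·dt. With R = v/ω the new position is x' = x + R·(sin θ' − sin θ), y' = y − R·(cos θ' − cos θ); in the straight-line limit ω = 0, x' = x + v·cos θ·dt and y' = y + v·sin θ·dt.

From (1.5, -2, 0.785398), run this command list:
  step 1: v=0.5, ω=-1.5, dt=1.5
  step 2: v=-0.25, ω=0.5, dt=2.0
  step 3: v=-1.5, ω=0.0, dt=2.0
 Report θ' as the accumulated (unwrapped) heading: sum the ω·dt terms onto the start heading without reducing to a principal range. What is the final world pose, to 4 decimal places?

(-0.8880, -0.4622, -0.4646)

step 1: θ'=-1.4646 (R=-0.3333) → pose (2.0672, -2.2004, -1.4646)
step 2: θ'=-0.4646 (R=-0.5000) → pose (1.7940, -1.8064, -0.4646)
step 3: θ'=-0.4646 (straight) → pose (-0.8880, -0.4622, -0.4646)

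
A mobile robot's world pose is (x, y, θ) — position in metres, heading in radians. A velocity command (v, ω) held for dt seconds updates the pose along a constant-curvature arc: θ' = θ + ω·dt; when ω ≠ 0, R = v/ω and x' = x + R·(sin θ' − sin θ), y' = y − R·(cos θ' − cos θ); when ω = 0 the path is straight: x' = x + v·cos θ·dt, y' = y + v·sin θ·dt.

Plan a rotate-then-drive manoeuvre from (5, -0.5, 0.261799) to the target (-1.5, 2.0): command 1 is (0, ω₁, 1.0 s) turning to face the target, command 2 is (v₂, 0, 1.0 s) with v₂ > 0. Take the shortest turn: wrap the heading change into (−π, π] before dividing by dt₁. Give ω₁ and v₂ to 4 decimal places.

ω₁ = 2.5126, v₂ = 6.9642

heading to target = atan2(2−-0.5, -1.5−5) = 2.7744
Δθ = wrap(2.7744 − 0.2618) = 2.5126; ω₁ = Δθ/dt₁ = 2.5126
distance = √((-1.5−5)² + (2−-0.5)²) = 6.9642; v₂ = distance/dt₂ = 6.9642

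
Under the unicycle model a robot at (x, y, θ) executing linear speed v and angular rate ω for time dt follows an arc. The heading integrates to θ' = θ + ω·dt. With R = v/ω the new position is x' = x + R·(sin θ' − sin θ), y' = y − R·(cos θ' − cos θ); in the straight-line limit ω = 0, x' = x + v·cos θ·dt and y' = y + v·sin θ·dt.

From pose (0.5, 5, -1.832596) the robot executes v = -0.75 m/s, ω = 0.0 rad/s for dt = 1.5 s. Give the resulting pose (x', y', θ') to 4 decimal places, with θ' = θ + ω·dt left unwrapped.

(0.7912, 6.0867, -1.8326)

θ' = -1.8326 + 0.0·1.5 = -1.8326
ω = 0 → straight: x' = 0.5 + -0.75·cos(-1.8326)·1.5 = 0.7912
y' = 5 + -0.75·sin(-1.8326)·1.5 = 6.0867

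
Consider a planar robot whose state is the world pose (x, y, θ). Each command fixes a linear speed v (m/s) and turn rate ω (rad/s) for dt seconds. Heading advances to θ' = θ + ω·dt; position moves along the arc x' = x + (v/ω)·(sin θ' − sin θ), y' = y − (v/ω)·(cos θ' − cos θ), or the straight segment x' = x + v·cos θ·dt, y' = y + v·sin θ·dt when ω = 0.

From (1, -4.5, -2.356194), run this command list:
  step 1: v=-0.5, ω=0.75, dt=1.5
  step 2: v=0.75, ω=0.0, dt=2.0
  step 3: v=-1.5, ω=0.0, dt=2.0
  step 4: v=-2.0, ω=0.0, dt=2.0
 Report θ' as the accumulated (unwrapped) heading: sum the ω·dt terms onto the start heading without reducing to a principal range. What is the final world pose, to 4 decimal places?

(-0.6749, 1.3794, -1.2312)

step 1: θ'=-1.2312 (R=-0.6667) → pose (1.1572, -3.8065, -1.2312)
step 2: θ'=-1.2312 (straight) → pose (1.6569, -5.2209, -1.2312)
step 3: θ'=-1.2312 (straight) → pose (0.6575, -2.3922, -1.2312)
step 4: θ'=-1.2312 (straight) → pose (-0.6749, 1.3794, -1.2312)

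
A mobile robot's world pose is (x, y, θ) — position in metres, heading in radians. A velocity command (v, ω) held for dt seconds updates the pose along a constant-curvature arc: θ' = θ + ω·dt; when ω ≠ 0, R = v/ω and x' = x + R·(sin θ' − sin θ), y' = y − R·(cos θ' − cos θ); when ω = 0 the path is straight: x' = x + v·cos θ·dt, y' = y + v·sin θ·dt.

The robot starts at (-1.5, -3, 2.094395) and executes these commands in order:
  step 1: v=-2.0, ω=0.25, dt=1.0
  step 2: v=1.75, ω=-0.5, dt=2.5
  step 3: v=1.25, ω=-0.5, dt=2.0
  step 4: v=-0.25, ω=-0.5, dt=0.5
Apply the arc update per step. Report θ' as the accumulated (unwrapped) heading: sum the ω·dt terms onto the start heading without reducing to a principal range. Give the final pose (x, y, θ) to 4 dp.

step 1: θ'=2.3444 (R=-8.0000) → pose (-0.2950, -4.5897, 2.3444)
step 2: θ'=1.0944 (R=-3.5000) → pose (-0.9014, -0.5392, 1.0944)
step 3: θ'=0.0944 (R=-2.5000) → pose (1.0846, 0.8032, 0.0944)
step 4: θ'=-0.1556 (R=0.5000) → pose (0.9600, 0.8071, -0.1556)

(0.9600, 0.8071, -0.1556)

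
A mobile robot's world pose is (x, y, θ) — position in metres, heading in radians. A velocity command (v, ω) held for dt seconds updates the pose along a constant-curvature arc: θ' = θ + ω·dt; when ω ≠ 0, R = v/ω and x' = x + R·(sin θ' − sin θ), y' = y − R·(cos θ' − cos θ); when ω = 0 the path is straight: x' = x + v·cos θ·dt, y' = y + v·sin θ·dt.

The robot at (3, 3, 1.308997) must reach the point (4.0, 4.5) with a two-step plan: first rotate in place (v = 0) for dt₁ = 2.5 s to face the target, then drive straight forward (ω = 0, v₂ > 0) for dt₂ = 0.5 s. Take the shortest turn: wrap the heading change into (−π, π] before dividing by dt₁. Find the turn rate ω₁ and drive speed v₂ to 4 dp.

ω₁ = -0.1305, v₂ = 3.6056

heading to target = atan2(4.5−3, 4−3) = 0.9828
Δθ = wrap(0.9828 − 1.3090) = -0.3262; ω₁ = Δθ/dt₁ = -0.1305
distance = √((4−3)² + (4.5−3)²) = 1.8028; v₂ = distance/dt₂ = 3.6056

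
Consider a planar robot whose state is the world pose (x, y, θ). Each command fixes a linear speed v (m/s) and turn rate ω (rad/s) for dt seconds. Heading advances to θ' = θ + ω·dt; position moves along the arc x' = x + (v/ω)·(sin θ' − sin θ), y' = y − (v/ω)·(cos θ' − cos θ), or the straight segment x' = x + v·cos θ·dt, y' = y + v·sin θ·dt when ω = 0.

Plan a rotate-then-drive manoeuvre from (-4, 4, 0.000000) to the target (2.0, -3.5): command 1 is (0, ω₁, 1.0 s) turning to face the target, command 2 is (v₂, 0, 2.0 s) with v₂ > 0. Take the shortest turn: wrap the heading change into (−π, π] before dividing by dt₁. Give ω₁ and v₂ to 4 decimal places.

ω₁ = -0.8961, v₂ = 4.8023

heading to target = atan2(-3.5−4, 2−-4) = -0.8961
Δθ = wrap(-0.8961 − 0.0000) = -0.8961; ω₁ = Δθ/dt₁ = -0.8961
distance = √((2−-4)² + (-3.5−4)²) = 9.6047; v₂ = distance/dt₂ = 4.8023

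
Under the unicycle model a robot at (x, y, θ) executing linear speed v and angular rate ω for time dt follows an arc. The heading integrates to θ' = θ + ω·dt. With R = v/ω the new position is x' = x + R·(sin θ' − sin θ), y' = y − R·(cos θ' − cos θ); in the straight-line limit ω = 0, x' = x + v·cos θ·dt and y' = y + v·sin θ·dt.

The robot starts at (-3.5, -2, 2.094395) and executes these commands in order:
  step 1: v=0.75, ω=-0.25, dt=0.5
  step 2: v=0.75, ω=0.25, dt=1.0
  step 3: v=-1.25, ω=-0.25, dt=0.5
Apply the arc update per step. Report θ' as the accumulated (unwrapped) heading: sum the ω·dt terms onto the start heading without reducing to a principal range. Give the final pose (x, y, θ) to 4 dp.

(-3.6953, -1.5369, 2.0944)

step 1: θ'=1.9694 (R=-3.0000) → pose (-3.6667, -1.6644, 1.9694)
step 2: θ'=2.2194 (R=3.0000) → pose (-4.0408, -1.0166, 2.2194)
step 3: θ'=2.0944 (R=5.0000) → pose (-3.6953, -1.5369, 2.0944)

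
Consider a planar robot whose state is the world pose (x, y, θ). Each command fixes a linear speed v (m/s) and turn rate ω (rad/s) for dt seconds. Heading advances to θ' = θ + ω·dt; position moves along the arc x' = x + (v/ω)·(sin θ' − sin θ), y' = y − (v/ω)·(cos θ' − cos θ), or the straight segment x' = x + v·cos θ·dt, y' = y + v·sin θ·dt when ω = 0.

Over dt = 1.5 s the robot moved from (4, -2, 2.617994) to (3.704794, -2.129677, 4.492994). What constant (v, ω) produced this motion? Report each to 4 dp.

v = 0.2500, ω = 1.2500

Δθ = 4.492994 − 2.617994 = 1.875000
ω = Δθ/dt = 1.875000/1.5 = 1.2500
R = Δx/(sin θ' − sin θ) = 0.2000
v = R·ω = 0.2000·1.2500 = 0.2500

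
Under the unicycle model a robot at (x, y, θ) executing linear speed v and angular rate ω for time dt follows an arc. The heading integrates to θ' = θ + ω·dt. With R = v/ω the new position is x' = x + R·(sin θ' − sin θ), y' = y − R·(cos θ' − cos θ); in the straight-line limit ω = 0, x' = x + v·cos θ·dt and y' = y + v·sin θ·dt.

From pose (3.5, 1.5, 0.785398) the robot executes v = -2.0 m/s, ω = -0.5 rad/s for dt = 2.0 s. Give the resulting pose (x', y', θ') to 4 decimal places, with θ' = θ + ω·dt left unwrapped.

θ' = 0.7854 + -0.5·2.0 = -0.2146
R = v/ω = -2.0/-0.5 = 4.0000
x' = 3.5 + 4.0000·(sin -0.2146 − sin 0.7854) = -0.1803
y' = 1.5 − 4.0000·(cos -0.2146 − cos 0.7854) = 0.4202

(-0.1803, 0.4202, -0.2146)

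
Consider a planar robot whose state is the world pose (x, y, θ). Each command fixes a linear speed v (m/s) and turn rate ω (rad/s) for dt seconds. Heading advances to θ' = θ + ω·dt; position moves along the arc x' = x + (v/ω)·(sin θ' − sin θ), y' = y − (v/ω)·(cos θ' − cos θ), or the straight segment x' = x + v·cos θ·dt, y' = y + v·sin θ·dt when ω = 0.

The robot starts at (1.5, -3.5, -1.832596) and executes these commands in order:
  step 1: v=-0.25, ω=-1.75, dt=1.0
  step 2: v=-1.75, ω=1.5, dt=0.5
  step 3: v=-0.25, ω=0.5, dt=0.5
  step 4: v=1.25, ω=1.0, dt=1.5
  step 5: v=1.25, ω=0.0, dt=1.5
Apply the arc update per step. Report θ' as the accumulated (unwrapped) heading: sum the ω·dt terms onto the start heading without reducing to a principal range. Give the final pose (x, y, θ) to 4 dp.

step 1: θ'=-3.5826 (R=0.1429) → pose (1.6990, -3.4078, -3.5826)
step 2: θ'=-2.8326 (R=-1.1667) → pose (2.5517, -3.4642, -2.8326)
step 3: θ'=-2.5826 (R=-0.5000) → pose (2.6649, -3.4117, -2.5826)
step 4: θ'=-1.0826 (R=1.2500) → pose (2.2238, -5.0578, -1.0826)
step 5: θ'=-1.0826 (straight) → pose (3.1033, -6.7137, -1.0826)

(3.1033, -6.7137, -1.0826)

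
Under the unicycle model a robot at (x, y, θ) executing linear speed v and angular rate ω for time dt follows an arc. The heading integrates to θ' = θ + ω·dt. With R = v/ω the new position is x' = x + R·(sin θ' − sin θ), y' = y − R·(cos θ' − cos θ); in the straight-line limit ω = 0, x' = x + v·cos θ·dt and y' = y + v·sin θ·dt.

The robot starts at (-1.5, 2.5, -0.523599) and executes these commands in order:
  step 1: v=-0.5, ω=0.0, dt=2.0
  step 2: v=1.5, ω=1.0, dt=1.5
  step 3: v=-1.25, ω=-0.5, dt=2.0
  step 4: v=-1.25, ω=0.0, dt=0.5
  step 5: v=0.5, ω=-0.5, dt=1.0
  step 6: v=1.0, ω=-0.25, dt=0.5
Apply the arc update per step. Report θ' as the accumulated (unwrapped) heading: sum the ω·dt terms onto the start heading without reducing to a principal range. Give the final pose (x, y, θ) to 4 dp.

(-2.2356, 1.9644, -0.6486)

step 1: θ'=-0.5236 (straight) → pose (-2.3660, 3.0000, -0.5236)
step 2: θ'=0.9764 (R=1.5000) → pose (-0.3733, 3.4590, 0.9764)
step 3: θ'=-0.0236 (R=2.5000) → pose (-2.5035, 2.3597, -0.0236)
step 4: θ'=-0.0236 (straight) → pose (-3.1283, 2.3745, -0.0236)
step 5: θ'=-0.5236 (R=-1.0000) → pose (-2.6519, 2.2408, -0.5236)
step 6: θ'=-0.6486 (R=-4.0000) → pose (-2.2356, 1.9644, -0.6486)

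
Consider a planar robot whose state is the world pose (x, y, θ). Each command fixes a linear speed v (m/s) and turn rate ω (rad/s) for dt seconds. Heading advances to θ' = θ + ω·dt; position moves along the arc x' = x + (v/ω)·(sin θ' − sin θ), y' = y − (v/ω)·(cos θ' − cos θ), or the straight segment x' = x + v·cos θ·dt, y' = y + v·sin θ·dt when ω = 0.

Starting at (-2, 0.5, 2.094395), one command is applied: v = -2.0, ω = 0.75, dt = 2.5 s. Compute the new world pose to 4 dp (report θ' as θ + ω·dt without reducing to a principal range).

(2.2733, 0.0293, 3.9694)

θ' = 2.0944 + 0.75·2.5 = 3.9694
R = v/ω = -2.0/0.75 = -2.6667
x' = -2 + -2.6667·(sin 3.9694 − sin 2.0944) = 2.2733
y' = 0.5 − -2.6667·(cos 3.9694 − cos 2.0944) = 0.0293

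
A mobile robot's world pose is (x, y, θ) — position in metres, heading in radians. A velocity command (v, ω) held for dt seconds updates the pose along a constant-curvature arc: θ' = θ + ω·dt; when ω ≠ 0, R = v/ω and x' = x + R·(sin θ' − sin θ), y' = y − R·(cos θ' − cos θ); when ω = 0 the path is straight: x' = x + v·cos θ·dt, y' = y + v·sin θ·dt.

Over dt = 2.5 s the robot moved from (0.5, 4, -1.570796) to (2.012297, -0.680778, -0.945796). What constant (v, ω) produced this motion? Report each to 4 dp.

Δθ = -0.945796 − -1.570796 = 0.625000
ω = Δθ/dt = 0.625000/2.5 = 0.2500
R = −Δy/(cos θ' − cos θ) = 8.0000
v = R·ω = 8.0000·0.2500 = 2.0000

v = 2.0000, ω = 0.2500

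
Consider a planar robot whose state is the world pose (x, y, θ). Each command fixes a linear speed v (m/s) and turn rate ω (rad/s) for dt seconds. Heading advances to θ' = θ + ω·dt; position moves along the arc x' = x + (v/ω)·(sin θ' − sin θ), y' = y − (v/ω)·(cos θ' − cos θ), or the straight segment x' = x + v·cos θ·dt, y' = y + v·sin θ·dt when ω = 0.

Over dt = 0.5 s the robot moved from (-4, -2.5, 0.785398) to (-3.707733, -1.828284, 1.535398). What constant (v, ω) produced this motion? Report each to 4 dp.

v = 1.5000, ω = 1.5000

Δθ = 1.535398 − 0.785398 = 0.750000
ω = Δθ/dt = 0.750000/0.5 = 1.5000
R = −Δy/(cos θ' − cos θ) = 1.0000
v = R·ω = 1.0000·1.5000 = 1.5000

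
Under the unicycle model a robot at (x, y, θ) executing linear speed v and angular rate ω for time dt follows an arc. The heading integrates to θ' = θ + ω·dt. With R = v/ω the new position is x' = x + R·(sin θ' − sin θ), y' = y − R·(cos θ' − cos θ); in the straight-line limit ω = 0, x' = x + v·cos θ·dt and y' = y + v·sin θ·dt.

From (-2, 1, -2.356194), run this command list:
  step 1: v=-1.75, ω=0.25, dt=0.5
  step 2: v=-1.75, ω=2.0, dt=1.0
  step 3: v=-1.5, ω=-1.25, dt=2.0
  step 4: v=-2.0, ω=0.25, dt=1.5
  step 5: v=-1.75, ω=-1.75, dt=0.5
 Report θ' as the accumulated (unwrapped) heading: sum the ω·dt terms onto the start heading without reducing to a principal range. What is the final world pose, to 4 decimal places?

(1.1458, 7.2804, -3.2312)

step 1: θ'=-2.2312 (R=-7.0000) → pose (-1.4215, 1.6557, -2.2312)
step 2: θ'=-0.2312 (R=-0.8750) → pose (-1.9120, 3.0442, -0.2312)
step 3: θ'=-2.7312 (R=1.2000) → pose (-2.1158, 5.3126, -2.7312)
step 4: θ'=-2.3562 (R=-8.0000) → pose (0.3492, 6.9915, -2.3562)
step 5: θ'=-3.2312 (R=1.0000) → pose (1.1458, 7.2804, -3.2312)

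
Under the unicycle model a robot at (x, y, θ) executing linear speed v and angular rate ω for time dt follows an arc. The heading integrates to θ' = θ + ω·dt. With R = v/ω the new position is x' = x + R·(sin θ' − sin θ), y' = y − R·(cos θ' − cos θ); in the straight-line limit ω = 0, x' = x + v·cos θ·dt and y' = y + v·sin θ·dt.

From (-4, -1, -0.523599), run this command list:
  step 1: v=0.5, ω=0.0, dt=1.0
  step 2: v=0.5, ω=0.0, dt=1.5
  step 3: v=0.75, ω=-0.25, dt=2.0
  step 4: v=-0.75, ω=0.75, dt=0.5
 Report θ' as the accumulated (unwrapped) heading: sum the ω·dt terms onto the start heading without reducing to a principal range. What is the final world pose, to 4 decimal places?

(-2.1054, -2.3856, -0.6486)

step 1: θ'=-0.5236 (straight) → pose (-3.5670, -1.2500, -0.5236)
step 2: θ'=-0.5236 (straight) → pose (-2.9175, -1.6250, -0.5236)
step 3: θ'=-1.0236 (R=-3.0000) → pose (-1.8555, -2.6622, -1.0236)
step 4: θ'=-0.6486 (R=-1.0000) → pose (-2.1054, -2.3856, -0.6486)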